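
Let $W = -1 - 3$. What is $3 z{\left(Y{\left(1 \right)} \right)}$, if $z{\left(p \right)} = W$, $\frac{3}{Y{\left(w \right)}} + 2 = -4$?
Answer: $-12$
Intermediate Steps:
$Y{\left(w \right)} = - \frac{1}{2}$ ($Y{\left(w \right)} = \frac{3}{-2 - 4} = \frac{3}{-6} = 3 \left(- \frac{1}{6}\right) = - \frac{1}{2}$)
$W = -4$ ($W = -1 - 3 = -4$)
$z{\left(p \right)} = -4$
$3 z{\left(Y{\left(1 \right)} \right)} = 3 \left(-4\right) = -12$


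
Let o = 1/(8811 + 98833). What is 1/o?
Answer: 107644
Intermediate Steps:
o = 1/107644 ≈ 9.2899e-6
1/o = 1/(1/107644) = 107644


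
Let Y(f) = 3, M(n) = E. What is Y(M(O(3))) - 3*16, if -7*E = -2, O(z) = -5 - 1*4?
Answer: -45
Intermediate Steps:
O(z) = -9 (O(z) = -5 - 4 = -9)
E = 2/7 (E = -1/7*(-2) = 2/7 ≈ 0.28571)
M(n) = 2/7
Y(M(O(3))) - 3*16 = 3 - 3*16 = 3 - 48 = -45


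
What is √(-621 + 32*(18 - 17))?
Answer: I*√589 ≈ 24.269*I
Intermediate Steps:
√(-621 + 32*(18 - 17)) = √(-621 + 32*1) = √(-621 + 32) = √(-589) = I*√589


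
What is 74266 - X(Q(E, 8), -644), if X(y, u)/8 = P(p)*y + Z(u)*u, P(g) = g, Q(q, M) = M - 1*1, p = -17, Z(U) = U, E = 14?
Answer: -3242670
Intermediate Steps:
Q(q, M) = -1 + M (Q(q, M) = M - 1 = -1 + M)
X(y, u) = -136*y + 8*u² (X(y, u) = 8*(-17*y + u*u) = 8*(-17*y + u²) = 8*(u² - 17*y) = -136*y + 8*u²)
74266 - X(Q(E, 8), -644) = 74266 - (-136*(-1 + 8) + 8*(-644)²) = 74266 - (-136*7 + 8*414736) = 74266 - (-952 + 3317888) = 74266 - 1*3316936 = 74266 - 3316936 = -3242670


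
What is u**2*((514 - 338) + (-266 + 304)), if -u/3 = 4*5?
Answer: 770400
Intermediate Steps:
u = -60 (u = -12*5 = -3*20 = -60)
u**2*((514 - 338) + (-266 + 304)) = (-60)**2*((514 - 338) + (-266 + 304)) = 3600*(176 + 38) = 3600*214 = 770400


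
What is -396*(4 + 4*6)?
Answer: -11088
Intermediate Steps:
-396*(4 + 4*6) = -396*(4 + 24) = -396*28 = -11088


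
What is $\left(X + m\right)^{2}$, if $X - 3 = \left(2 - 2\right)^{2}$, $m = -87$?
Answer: $7056$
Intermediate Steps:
$X = 3$ ($X = 3 + \left(2 - 2\right)^{2} = 3 + 0^{2} = 3 + 0 = 3$)
$\left(X + m\right)^{2} = \left(3 - 87\right)^{2} = \left(-84\right)^{2} = 7056$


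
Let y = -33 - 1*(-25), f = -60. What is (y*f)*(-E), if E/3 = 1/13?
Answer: -1440/13 ≈ -110.77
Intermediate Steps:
E = 3/13 ≈ 0.23077
y = -8 (y = -33 + 25 = -8)
(y*f)*(-E) = (-8*(-60))*(-1*3/13) = 480*(-3/13) = -1440/13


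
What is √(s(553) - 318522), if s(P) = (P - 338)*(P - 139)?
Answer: 2*I*√57378 ≈ 479.07*I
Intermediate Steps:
s(P) = (-338 + P)*(-139 + P)
√(s(553) - 318522) = √((46982 + 553² - 477*553) - 318522) = √((46982 + 305809 - 263781) - 318522) = √(89010 - 318522) = √(-229512) = 2*I*√57378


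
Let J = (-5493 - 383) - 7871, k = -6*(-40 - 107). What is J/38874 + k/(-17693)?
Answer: -277512539/687797682 ≈ -0.40348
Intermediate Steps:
k = 882 (k = -6*(-147) = 882)
J = -13747 (J = -5876 - 7871 = -13747)
J/38874 + k/(-17693) = -13747/38874 + 882/(-17693) = -13747*1/38874 + 882*(-1/17693) = -13747/38874 - 882/17693 = -277512539/687797682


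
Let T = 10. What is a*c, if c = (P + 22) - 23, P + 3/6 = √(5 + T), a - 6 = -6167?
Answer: 18483/2 - 6161*√15 ≈ -14620.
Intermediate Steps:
a = -6161 (a = 6 - 6167 = -6161)
P = -½ + √15 (P = -½ + √(5 + 10) = -½ + √15 ≈ 3.3730)
c = -3/2 + √15 (c = ((-½ + √15) + 22) - 23 = (43/2 + √15) - 23 = -3/2 + √15 ≈ 2.3730)
a*c = -6161*(-3/2 + √15) = 18483/2 - 6161*√15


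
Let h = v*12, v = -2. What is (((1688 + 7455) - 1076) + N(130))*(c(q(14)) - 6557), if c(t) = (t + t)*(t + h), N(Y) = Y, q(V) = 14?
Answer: -56042889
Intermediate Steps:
h = -24 (h = -2*12 = -24)
c(t) = 2*t*(-24 + t) (c(t) = (t + t)*(t - 24) = (2*t)*(-24 + t) = 2*t*(-24 + t))
(((1688 + 7455) - 1076) + N(130))*(c(q(14)) - 6557) = (((1688 + 7455) - 1076) + 130)*(2*14*(-24 + 14) - 6557) = ((9143 - 1076) + 130)*(2*14*(-10) - 6557) = (8067 + 130)*(-280 - 6557) = 8197*(-6837) = -56042889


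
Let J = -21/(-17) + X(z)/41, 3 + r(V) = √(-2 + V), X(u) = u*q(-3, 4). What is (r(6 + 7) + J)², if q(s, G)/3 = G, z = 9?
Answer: 5711135/485809 + 1212*√11/697 ≈ 17.523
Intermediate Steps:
q(s, G) = 3*G
X(u) = 12*u (X(u) = u*(3*4) = u*12 = 12*u)
r(V) = -3 + √(-2 + V)
J = 2697/697 (J = -21/(-17) + (12*9)/41 = -21*(-1/17) + 108*(1/41) = 21/17 + 108/41 = 2697/697 ≈ 3.8694)
(r(6 + 7) + J)² = ((-3 + √(-2 + (6 + 7))) + 2697/697)² = ((-3 + √(-2 + 13)) + 2697/697)² = ((-3 + √11) + 2697/697)² = (606/697 + √11)²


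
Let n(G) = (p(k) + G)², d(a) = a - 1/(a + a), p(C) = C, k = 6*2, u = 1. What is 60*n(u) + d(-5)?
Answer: 101351/10 ≈ 10135.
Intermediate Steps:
k = 12
d(a) = a - 1/(2*a)
n(G) = (12 + G)²
60*n(u) + d(-5) = 60*(12 + 1)² + (-5 - ½/(-5)) = 60*13² + (-5 - ½*(-⅕)) = 60*169 + (-5 + ⅒) = 10140 - 49/10 = 101351/10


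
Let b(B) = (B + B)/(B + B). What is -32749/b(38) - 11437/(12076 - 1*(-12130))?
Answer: -792733731/24206 ≈ -32749.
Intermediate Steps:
b(B) = 1 (b(B) = (2*B)/((2*B)) = (2*B)*(1/(2*B)) = 1)
-32749/b(38) - 11437/(12076 - 1*(-12130)) = -32749/1 - 11437/(12076 - 1*(-12130)) = -32749*1 - 11437/(12076 + 12130) = -32749 - 11437/24206 = -792733731/24206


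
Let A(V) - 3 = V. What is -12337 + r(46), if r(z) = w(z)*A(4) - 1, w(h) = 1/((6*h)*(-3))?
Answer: -10215871/828 ≈ -12338.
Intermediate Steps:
A(V) = 3 + V
w(h) = -1/(18*h) (w(h) = 1/(-18*h) = -1/(18*h))
r(z) = -1 - 7/(18*z) (r(z) = (-1/(18*z))*(3 + 4) - 1 = -1/(18*z)*7 - 1 = -7/(18*z) - 1 = -1 - 7/(18*z))
-12337 + r(46) = -12337 + (-7/18 - 1*46)/46 = -12337 + (-7/18 - 46)/46 = -12337 + (1/46)*(-835/18) = -12337 - 835/828 = -10215871/828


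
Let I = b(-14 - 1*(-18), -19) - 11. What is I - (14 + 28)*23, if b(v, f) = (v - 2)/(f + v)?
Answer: -14657/15 ≈ -977.13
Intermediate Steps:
b(v, f) = (-2 + v)/(f + v)
I = -167/15 (I = (-2 + (-14 - 1*(-18)))/(-19 + (-14 - 1*(-18))) - 11 = (-2 + (-14 + 18))/(-19 + (-14 + 18)) - 11 = (-2 + 4)/(-19 + 4) - 11 = 2/(-15) - 11 = -1/15*2 - 11 = -2/15 - 11 = -167/15 ≈ -11.133)
I - (14 + 28)*23 = -167/15 - (14 + 28)*23 = -167/15 - 42*23 = -167/15 - 1*966 = -167/15 - 966 = -14657/15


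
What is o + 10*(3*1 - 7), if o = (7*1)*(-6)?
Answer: -82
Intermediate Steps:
o = -42 (o = 7*(-6) = -42)
o + 10*(3*1 - 7) = -42 + 10*(3*1 - 7) = -42 + 10*(3 - 7) = -42 + 10*(-4) = -42 - 40 = -82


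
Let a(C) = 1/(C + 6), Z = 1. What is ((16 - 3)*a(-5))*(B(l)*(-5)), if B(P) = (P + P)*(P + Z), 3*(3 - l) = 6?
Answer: -260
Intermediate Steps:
l = 1 (l = 3 - 1/3*6 = 3 - 2 = 1)
a(C) = 1/(6 + C)
B(P) = 2*P*(1 + P) (B(P) = (P + P)*(P + 1) = (2*P)*(1 + P) = 2*P*(1 + P))
((16 - 3)*a(-5))*(B(l)*(-5)) = ((16 - 3)/(6 - 5))*((2*1*(1 + 1))*(-5)) = (13/1)*((2*1*2)*(-5)) = (13*1)*(4*(-5)) = 13*(-20) = -260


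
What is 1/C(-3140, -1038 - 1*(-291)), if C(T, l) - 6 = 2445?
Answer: 1/2451 ≈ 0.00040800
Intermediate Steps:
C(T, l) = 2451 (C(T, l) = 6 + 2445 = 2451)
1/C(-3140, -1038 - 1*(-291)) = 1/2451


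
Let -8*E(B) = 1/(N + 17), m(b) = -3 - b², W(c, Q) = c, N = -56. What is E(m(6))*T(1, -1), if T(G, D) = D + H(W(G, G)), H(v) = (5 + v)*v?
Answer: 5/312 ≈ 0.016026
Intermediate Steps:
H(v) = v*(5 + v)
T(G, D) = D + G*(5 + G)
E(B) = 1/312 (E(B) = -1/(8*(-56 + 17)) = -⅛/(-39) = -⅛*(-1/39) = 1/312)
E(m(6))*T(1, -1) = (-1 + 1*(5 + 1))/312 = (-1 + 1*6)/312 = (-1 + 6)/312 = (1/312)*5 = 5/312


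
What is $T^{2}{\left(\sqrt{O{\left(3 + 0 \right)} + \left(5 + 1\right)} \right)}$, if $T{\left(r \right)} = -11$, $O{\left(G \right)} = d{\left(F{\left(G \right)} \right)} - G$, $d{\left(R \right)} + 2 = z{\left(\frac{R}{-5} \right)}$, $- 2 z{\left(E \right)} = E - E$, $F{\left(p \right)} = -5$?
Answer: $121$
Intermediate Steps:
$z{\left(E \right)} = 0$ ($z{\left(E \right)} = - \frac{E - E}{2} = \left(- \frac{1}{2}\right) 0 = 0$)
$d{\left(R \right)} = -2$ ($d{\left(R \right)} = -2 + 0 = -2$)
$O{\left(G \right)} = -2 - G$
$T^{2}{\left(\sqrt{O{\left(3 + 0 \right)} + \left(5 + 1\right)} \right)} = \left(-11\right)^{2} = 121$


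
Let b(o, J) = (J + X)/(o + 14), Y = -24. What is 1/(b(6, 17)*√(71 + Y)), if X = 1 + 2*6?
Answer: 2*√47/141 ≈ 0.097243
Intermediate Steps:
X = 13 (X = 1 + 12 = 13)
b(o, J) = (13 + J)/(14 + o) (b(o, J) = (J + 13)/(o + 14) = (13 + J)/(14 + o))
1/(b(6, 17)*√(71 + Y)) = 1/(((13 + 17)/(14 + 6))*√(71 - 24)) = 1/((30/20)*√47) = 1/(((1/20)*30)*√47) = 1/(3*√47/2) = 2*√47/141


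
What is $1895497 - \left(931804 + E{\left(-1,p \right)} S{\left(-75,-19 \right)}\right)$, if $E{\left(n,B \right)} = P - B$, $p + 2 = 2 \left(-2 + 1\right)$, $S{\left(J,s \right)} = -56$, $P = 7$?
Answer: $964309$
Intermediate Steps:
$p = -4$ ($p = -2 + 2 \left(-2 + 1\right) = -2 + 2 \left(-1\right) = -2 - 2 = -4$)
$E{\left(n,B \right)} = 7 - B$
$1895497 - \left(931804 + E{\left(-1,p \right)} S{\left(-75,-19 \right)}\right) = 1895497 - \left(931804 + \left(7 - -4\right) \left(-56\right)\right) = 1895497 - \left(931804 + \left(7 + 4\right) \left(-56\right)\right) = 1895497 - \left(931804 + 11 \left(-56\right)\right) = 1895497 - 931188 = 964309$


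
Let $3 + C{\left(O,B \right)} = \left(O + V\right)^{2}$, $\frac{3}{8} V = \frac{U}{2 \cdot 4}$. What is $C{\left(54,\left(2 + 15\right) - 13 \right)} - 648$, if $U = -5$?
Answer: $\frac{18790}{9} \approx 2087.8$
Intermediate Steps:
$V = - \frac{5}{3}$ ($V = \frac{8 \left(- \frac{5}{2 \cdot 4}\right)}{3} = \frac{8 \left(- \frac{5}{8}\right)}{3} = \frac{8 \left(\left(-5\right) \frac{1}{8}\right)}{3} = \frac{8}{3} \left(- \frac{5}{8}\right) = - \frac{5}{3} \approx -1.6667$)
$C{\left(O,B \right)} = -3 + \left(- \frac{5}{3} + O\right)^{2}$ ($C{\left(O,B \right)} = -3 + \left(O - \frac{5}{3}\right)^{2} = -3 + \left(- \frac{5}{3} + O\right)^{2}$)
$C{\left(54,\left(2 + 15\right) - 13 \right)} - 648 = \left(-3 + \frac{\left(-5 + 3 \cdot 54\right)^{2}}{9}\right) - 648 = \left(-3 + \frac{\left(-5 + 162\right)^{2}}{9}\right) - 648 = \left(-3 + \frac{157^{2}}{9}\right) - 648 = \left(-3 + \frac{1}{9} \cdot 24649\right) - 648 = \left(-3 + \frac{24649}{9}\right) - 648 = \frac{24622}{9} - 648 = \frac{18790}{9}$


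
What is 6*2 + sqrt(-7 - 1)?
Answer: 12 + 2*I*sqrt(2) ≈ 12.0 + 2.8284*I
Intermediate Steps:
6*2 + sqrt(-7 - 1) = 12 + sqrt(-8) = 12 + 2*I*sqrt(2)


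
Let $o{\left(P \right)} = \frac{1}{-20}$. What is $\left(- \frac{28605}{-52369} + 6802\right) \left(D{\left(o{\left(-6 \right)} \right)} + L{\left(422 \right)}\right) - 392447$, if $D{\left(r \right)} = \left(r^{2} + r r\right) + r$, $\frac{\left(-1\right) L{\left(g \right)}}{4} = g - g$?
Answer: $- \frac{4113617571487}{10473800} \approx -3.9275 \cdot 10^{5}$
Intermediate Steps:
$o{\left(P \right)} = - \frac{1}{20}$
$L{\left(g \right)} = 0$ ($L{\left(g \right)} = - 4 \left(g - g\right) = \left(-4\right) 0 = 0$)
$D{\left(r \right)} = r + 2 r^{2}$ ($D{\left(r \right)} = \left(r^{2} + r^{2}\right) + r = 2 r^{2} + r = r + 2 r^{2}$)
$\left(- \frac{28605}{-52369} + 6802\right) \left(D{\left(o{\left(-6 \right)} \right)} + L{\left(422 \right)}\right) - 392447 = \left(- \frac{28605}{-52369} + 6802\right) \left(- \frac{1 + 2 \left(- \frac{1}{20}\right)}{20} + 0\right) - 392447 = \left(\left(-28605\right) \left(- \frac{1}{52369}\right) + 6802\right) \left(- \frac{1 - \frac{1}{10}}{20} + 0\right) - 392447 = \left(\frac{28605}{52369} + 6802\right) \left(\left(- \frac{1}{20}\right) \frac{9}{10} + 0\right) - 392447 = \frac{356242543 \left(- \frac{9}{200} + 0\right)}{52369} - 392447 = \frac{356242543}{52369} \left(- \frac{9}{200}\right) - 392447 = - \frac{3206182887}{10473800} - 392447 = - \frac{4113617571487}{10473800}$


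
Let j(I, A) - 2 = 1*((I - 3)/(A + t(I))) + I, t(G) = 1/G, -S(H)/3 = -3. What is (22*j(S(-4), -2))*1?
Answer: 2926/17 ≈ 172.12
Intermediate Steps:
S(H) = 9 (S(H) = -3*(-3) = 9)
t(G) = 1/G
j(I, A) = 2 + I + (-3 + I)/(A + 1/I) (j(I, A) = 2 + (1*((I - 3)/(A + 1/I)) + I) = 2 + (1*((-3 + I)/(A + 1/I)) + I) = 2 + ((-3 + I)/(A + 1/I) + I) = 2 + (I + (-3 + I)/(A + 1/I)) = 2 + I + (-3 + I)/(A + 1/I))
(22*j(S(-4), -2))*1 = (22*((2 + 9*(-2 + 9 + 2*(-2) - 2*9))/(1 - 2*9)))*1 = (22*((2 + 9*(-2 + 9 - 4 - 18))/(1 - 18)))*1 = (22*((2 + 9*(-15))/(-17)))*1 = (22*(-(2 - 135)/17))*1 = (22*(-1/17*(-133)))*1 = (22*(133/17))*1 = (2926/17)*1 = 2926/17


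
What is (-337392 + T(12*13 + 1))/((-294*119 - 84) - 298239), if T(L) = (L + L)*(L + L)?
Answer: 238796/333309 ≈ 0.71644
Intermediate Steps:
T(L) = 4*L² (T(L) = (2*L)*(2*L) = 4*L²)
(-337392 + T(12*13 + 1))/((-294*119 - 84) - 298239) = (-337392 + 4*(12*13 + 1)²)/((-294*119 - 84) - 298239) = (-337392 + 4*(156 + 1)²)/((-34986 - 84) - 298239) = (-337392 + 4*157²)/(-35070 - 298239) = (-337392 + 4*24649)/(-333309) = (-337392 + 98596)*(-1/333309) = -238796*(-1/333309) = 238796/333309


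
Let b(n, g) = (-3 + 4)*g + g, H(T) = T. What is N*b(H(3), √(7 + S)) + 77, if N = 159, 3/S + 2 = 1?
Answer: 713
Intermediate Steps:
S = -3 (S = 3/(-2 + 1) = 3/(-1) = 3*(-1) = -3)
b(n, g) = 2*g (b(n, g) = 1*g + g = g + g = 2*g)
N*b(H(3), √(7 + S)) + 77 = 159*(2*√(7 - 3)) + 77 = 159*(2*√4) + 77 = 159*(2*2) + 77 = 159*4 + 77 = 636 + 77 = 713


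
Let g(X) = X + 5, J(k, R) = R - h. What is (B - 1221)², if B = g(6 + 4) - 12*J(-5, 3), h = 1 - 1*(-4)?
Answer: 1397124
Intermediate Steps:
h = 5 (h = 1 + 4 = 5)
J(k, R) = -5 + R (J(k, R) = R - 1*5 = R - 5 = -5 + R)
g(X) = 5 + X
B = 39 (B = (5 + (6 + 4)) - 12*(-5 + 3) = (5 + 10) - 12*(-2) = 15 + 24 = 39)
(B - 1221)² = (39 - 1221)² = (-1182)² = 1397124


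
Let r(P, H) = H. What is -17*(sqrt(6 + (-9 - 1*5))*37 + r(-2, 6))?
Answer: -102 - 1258*I*sqrt(2) ≈ -102.0 - 1779.1*I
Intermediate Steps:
-17*(sqrt(6 + (-9 - 1*5))*37 + r(-2, 6)) = -17*(sqrt(6 + (-9 - 1*5))*37 + 6) = -17*(sqrt(6 + (-9 - 5))*37 + 6) = -17*(sqrt(6 - 14)*37 + 6) = -17*(sqrt(-8)*37 + 6) = -17*((2*I*sqrt(2))*37 + 6) = -17*(74*I*sqrt(2) + 6) = -17*(6 + 74*I*sqrt(2)) = -102 - 1258*I*sqrt(2)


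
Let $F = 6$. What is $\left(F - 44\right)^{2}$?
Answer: $1444$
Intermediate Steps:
$\left(F - 44\right)^{2} = \left(6 - 44\right)^{2} = \left(-38\right)^{2} = 1444$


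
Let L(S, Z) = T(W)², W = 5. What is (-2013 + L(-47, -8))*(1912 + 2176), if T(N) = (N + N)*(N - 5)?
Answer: -8229144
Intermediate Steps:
T(N) = 2*N*(-5 + N) (T(N) = (2*N)*(-5 + N) = 2*N*(-5 + N))
L(S, Z) = 0 (L(S, Z) = (2*5*(-5 + 5))² = (2*5*0)² = 0² = 0)
(-2013 + L(-47, -8))*(1912 + 2176) = (-2013 + 0)*(1912 + 2176) = -2013*4088 = -8229144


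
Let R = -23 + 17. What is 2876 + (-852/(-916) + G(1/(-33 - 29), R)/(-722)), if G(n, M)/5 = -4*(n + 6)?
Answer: 7373245842/2562739 ≈ 2877.1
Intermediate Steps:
R = -6
G(n, M) = -120 - 20*n (G(n, M) = 5*(-4*(n + 6)) = 5*(-4*(6 + n)) = 5*(-24 - 4*n) = -120 - 20*n)
2876 + (-852/(-916) + G(1/(-33 - 29), R)/(-722)) = 2876 + (-852/(-916) + (-120 - 20/(-33 - 29))/(-722)) = 2876 + (-852*(-1/916) + (-120 - 20/(-62))*(-1/722)) = 2876 + (213/229 + (-120 - 20*(-1/62))*(-1/722)) = 2876 + (213/229 + (-120 + 10/31)*(-1/722)) = 2876 + (213/229 - 3710/31*(-1/722)) = 2876 + (213/229 + 1855/11191) = 2876 + 2808478/2562739 = 7373245842/2562739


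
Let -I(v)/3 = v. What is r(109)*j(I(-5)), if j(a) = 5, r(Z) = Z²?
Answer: 59405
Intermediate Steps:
I(v) = -3*v
r(109)*j(I(-5)) = 109²*5 = 11881*5 = 59405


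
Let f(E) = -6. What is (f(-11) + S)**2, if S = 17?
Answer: 121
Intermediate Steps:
(f(-11) + S)**2 = (-6 + 17)**2 = 11**2 = 121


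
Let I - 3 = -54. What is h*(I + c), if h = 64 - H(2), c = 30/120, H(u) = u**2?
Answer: -3045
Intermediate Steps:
I = -51 (I = 3 - 54 = -51)
c = 1/4 (c = 30*(1/120) = 1/4 ≈ 0.25000)
h = 60 (h = 64 - 1*2**2 = 64 - 1*4 = 64 - 4 = 60)
h*(I + c) = 60*(-51 + 1/4) = 60*(-203/4) = -3045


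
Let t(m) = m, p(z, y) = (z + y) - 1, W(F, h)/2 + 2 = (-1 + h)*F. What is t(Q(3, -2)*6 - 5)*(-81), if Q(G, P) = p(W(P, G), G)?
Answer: 5265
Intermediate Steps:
W(F, h) = -4 + 2*F*(-1 + h) (W(F, h) = -4 + 2*((-1 + h)*F) = -4 + 2*(F*(-1 + h)) = -4 + 2*F*(-1 + h))
p(z, y) = -1 + y + z (p(z, y) = (y + z) - 1 = -1 + y + z)
Q(G, P) = -5 + G - 2*P + 2*G*P (Q(G, P) = -1 + G + (-4 - 2*P + 2*P*G) = -1 + G + (-4 - 2*P + 2*G*P) = -5 + G - 2*P + 2*G*P)
t(Q(3, -2)*6 - 5)*(-81) = ((-5 + 3 - 2*(-2) + 2*3*(-2))*6 - 5)*(-81) = ((-5 + 3 + 4 - 12)*6 - 5)*(-81) = (-10*6 - 5)*(-81) = (-60 - 5)*(-81) = -65*(-81) = 5265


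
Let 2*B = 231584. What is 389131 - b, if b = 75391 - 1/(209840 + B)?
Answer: 102163783681/325632 ≈ 3.1374e+5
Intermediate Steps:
B = 115792 (B = (½)*231584 = 115792)
b = 24549722111/325632 (b = 75391 - 1/(209840 + 115792) = 75391 - 1/325632 = 24549722111/325632 ≈ 75391.)
389131 - b = 389131 - 1*24549722111/325632 = 389131 - 24549722111/325632 = 102163783681/325632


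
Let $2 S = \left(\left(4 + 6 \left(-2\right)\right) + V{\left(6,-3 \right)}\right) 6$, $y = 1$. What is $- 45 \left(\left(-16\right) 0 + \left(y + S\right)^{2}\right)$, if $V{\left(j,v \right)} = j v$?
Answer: $-266805$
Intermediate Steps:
$S = -78$ ($S = \frac{\left(\left(4 + 6 \left(-2\right)\right) + 6 \left(-3\right)\right) 6}{2} = \frac{\left(\left(4 - 12\right) - 18\right) 6}{2} = \frac{\left(-8 - 18\right) 6}{2} = \frac{\left(-26\right) 6}{2} = \frac{1}{2} \left(-156\right) = -78$)
$- 45 \left(\left(-16\right) 0 + \left(y + S\right)^{2}\right) = - 45 \left(\left(-16\right) 0 + \left(1 - 78\right)^{2}\right) = - 45 \left(0 + \left(-77\right)^{2}\right) = - 45 \left(0 + 5929\right) = \left(-45\right) 5929 = -266805$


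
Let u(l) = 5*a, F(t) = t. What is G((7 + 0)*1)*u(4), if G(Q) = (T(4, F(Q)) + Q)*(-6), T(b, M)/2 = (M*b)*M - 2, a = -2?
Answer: 23700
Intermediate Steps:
u(l) = -10 (u(l) = 5*(-2) = -10)
T(b, M) = -4 + 2*b*M**2 (T(b, M) = 2*((M*b)*M - 2) = 2*(b*M**2 - 2) = 2*(-2 + b*M**2) = -4 + 2*b*M**2)
G(Q) = 24 - 48*Q**2 - 6*Q (G(Q) = ((-4 + 2*4*Q**2) + Q)*(-6) = ((-4 + 8*Q**2) + Q)*(-6) = (-4 + Q + 8*Q**2)*(-6) = 24 - 48*Q**2 - 6*Q)
G((7 + 0)*1)*u(4) = (24 - 48*(7 + 0)**2 - 6*(7 + 0))*(-10) = (24 - 48*(7*1)**2 - 42)*(-10) = (24 - 48*7**2 - 6*7)*(-10) = (24 - 48*49 - 42)*(-10) = (24 - 2352 - 42)*(-10) = -2370*(-10) = 23700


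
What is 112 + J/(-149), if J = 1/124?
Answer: 2069311/18476 ≈ 112.00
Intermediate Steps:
J = 1/124 ≈ 0.0080645
112 + J/(-149) = 112 + (1/124)/(-149) = 112 + (1/124)*(-1/149) = 112 - 1/18476 = 2069311/18476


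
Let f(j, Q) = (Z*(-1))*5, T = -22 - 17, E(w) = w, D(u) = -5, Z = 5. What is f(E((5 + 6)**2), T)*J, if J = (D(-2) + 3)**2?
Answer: -100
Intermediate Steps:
T = -39
f(j, Q) = -25 (f(j, Q) = (5*(-1))*5 = -5*5 = -25)
J = 4 (J = (-5 + 3)**2 = (-2)**2 = 4)
f(E((5 + 6)**2), T)*J = -25*4 = -100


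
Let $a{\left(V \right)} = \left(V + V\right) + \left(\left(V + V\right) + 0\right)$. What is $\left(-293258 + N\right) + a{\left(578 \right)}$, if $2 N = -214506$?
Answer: $-398199$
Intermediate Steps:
$N = -107253$ ($N = \frac{1}{2} \left(-214506\right) = -107253$)
$a{\left(V \right)} = 4 V$ ($a{\left(V \right)} = 2 V + \left(2 V + 0\right) = 2 V + 2 V = 4 V$)
$\left(-293258 + N\right) + a{\left(578 \right)} = \left(-293258 - 107253\right) + 4 \cdot 578 = -400511 + 2312 = -398199$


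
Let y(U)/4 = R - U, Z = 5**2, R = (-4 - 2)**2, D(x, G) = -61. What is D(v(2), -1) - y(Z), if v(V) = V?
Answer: -105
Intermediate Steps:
R = 36 (R = (-6)**2 = 36)
Z = 25
y(U) = 144 - 4*U (y(U) = 4*(36 - U) = 144 - 4*U)
D(v(2), -1) - y(Z) = -61 - (144 - 4*25) = -61 - (144 - 100) = -61 - 1*44 = -61 - 44 = -105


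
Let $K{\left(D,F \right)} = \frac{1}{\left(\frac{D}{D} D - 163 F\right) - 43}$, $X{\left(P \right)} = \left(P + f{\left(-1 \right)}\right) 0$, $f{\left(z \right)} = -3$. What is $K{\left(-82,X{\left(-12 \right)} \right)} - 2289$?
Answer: $- \frac{286126}{125} \approx -2289.0$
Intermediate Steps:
$X{\left(P \right)} = 0$ ($X{\left(P \right)} = \left(P - 3\right) 0 = \left(-3 + P\right) 0 = 0$)
$K{\left(D,F \right)} = \frac{1}{-43 + D - 163 F}$ ($K{\left(D,F \right)} = \frac{1}{\left(1 D - 163 F\right) - 43} = \frac{1}{\left(D - 163 F\right) - 43} = \frac{1}{-43 + D - 163 F}$)
$K{\left(-82,X{\left(-12 \right)} \right)} - 2289 = \frac{1}{-43 - 82 - 0} - 2289 = \frac{1}{-43 - 82 + 0} - 2289 = \frac{1}{-125} - 2289 = - \frac{1}{125} - 2289 = - \frac{286126}{125}$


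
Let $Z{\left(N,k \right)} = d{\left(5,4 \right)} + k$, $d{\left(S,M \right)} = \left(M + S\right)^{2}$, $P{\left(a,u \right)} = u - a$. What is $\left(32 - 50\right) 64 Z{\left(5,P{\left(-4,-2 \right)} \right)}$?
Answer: $-95616$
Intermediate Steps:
$Z{\left(N,k \right)} = 81 + k$ ($Z{\left(N,k \right)} = \left(4 + 5\right)^{2} + k = 9^{2} + k = 81 + k$)
$\left(32 - 50\right) 64 Z{\left(5,P{\left(-4,-2 \right)} \right)} = \left(32 - 50\right) 64 \left(81 - -2\right) = \left(-18\right) 64 \left(81 + \left(-2 + 4\right)\right) = - 1152 \left(81 + 2\right) = \left(-1152\right) 83 = -95616$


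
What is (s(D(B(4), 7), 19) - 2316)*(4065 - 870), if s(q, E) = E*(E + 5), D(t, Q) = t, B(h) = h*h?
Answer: -5942700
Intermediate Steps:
B(h) = h**2
s(q, E) = E*(5 + E)
(s(D(B(4), 7), 19) - 2316)*(4065 - 870) = (19*(5 + 19) - 2316)*(4065 - 870) = (19*24 - 2316)*3195 = (456 - 2316)*3195 = -1860*3195 = -5942700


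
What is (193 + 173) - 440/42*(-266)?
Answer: 9458/3 ≈ 3152.7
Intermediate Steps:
(193 + 173) - 440/42*(-266) = 366 - 440*1/42*(-266) = 366 - 220/21*(-266) = 366 + 8360/3 = 9458/3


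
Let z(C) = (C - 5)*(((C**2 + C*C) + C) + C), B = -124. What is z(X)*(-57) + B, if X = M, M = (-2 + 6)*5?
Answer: -718324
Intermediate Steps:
M = 20 (M = 4*5 = 20)
X = 20
z(C) = (-5 + C)*(2*C + 2*C**2) (z(C) = (-5 + C)*(((C**2 + C**2) + C) + C) = (-5 + C)*((2*C**2 + C) + C) = (-5 + C)*((C + 2*C**2) + C) = (-5 + C)*(2*C + 2*C**2))
z(X)*(-57) + B = (2*20*(-5 + 20**2 - 4*20))*(-57) - 124 = (2*20*(-5 + 400 - 80))*(-57) - 124 = (2*20*315)*(-57) - 124 = 12600*(-57) - 124 = -718200 - 124 = -718324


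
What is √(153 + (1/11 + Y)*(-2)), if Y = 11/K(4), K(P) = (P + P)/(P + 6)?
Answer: √60654/22 ≈ 11.195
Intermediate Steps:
K(P) = 2*P/(6 + P) (K(P) = (2*P)/(6 + P) = 2*P/(6 + P))
Y = 55/4 (Y = 11/((2*4/(6 + 4))) = 11/((2*4/10)) = 11/((2*4*(⅒))) = 11/(⅘) = 11*(5/4) = 55/4 ≈ 13.750)
√(153 + (1/11 + Y)*(-2)) = √(153 + (1/11 + 55/4)*(-2)) = √(153 + (609/44)*(-2)) = √(153 - 609/22) = √(2757/22) = √60654/22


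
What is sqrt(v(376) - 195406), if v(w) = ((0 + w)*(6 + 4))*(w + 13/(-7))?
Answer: sqrt(59357186)/7 ≈ 1100.6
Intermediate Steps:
v(w) = 10*w*(-13/7 + w) (v(w) = (w*10)*(w + 13*(-1/7)) = (10*w)*(w - 13/7) = (10*w)*(-13/7 + w) = 10*w*(-13/7 + w))
sqrt(v(376) - 195406) = sqrt((10/7)*376*(-13 + 7*376) - 195406) = sqrt((10/7)*376*(-13 + 2632) - 195406) = sqrt((10/7)*376*2619 - 195406) = sqrt(9847440/7 - 195406) = sqrt(8479598/7) = sqrt(59357186)/7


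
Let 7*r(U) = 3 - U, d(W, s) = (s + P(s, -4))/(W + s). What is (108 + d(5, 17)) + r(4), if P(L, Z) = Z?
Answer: 16701/154 ≈ 108.45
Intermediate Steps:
d(W, s) = (-4 + s)/(W + s) (d(W, s) = (s - 4)/(W + s) = (-4 + s)/(W + s))
r(U) = 3/7 - U/7 (r(U) = (3 - U)/7 = 3/7 - U/7)
(108 + d(5, 17)) + r(4) = (108 + (-4 + 17)/(5 + 17)) + (3/7 - ⅐*4) = (108 + 13/22) + (3/7 - 4/7) = (108 + (1/22)*13) - ⅐ = (108 + 13/22) - ⅐ = 2389/22 - ⅐ = 16701/154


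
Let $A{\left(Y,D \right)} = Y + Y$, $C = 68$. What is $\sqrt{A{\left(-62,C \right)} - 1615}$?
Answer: $i \sqrt{1739} \approx 41.701 i$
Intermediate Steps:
$A{\left(Y,D \right)} = 2 Y$
$\sqrt{A{\left(-62,C \right)} - 1615} = \sqrt{2 \left(-62\right) - 1615} = \sqrt{-124 - 1615} = \sqrt{-1739} = i \sqrt{1739}$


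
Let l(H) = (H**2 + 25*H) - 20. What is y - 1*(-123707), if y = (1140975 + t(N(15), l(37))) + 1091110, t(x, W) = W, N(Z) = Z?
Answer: 2358066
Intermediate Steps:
l(H) = -20 + H**2 + 25*H
y = 2234359 (y = (1140975 + (-20 + 37**2 + 25*37)) + 1091110 = (1140975 + (-20 + 1369 + 925)) + 1091110 = (1140975 + 2274) + 1091110 = 1143249 + 1091110 = 2234359)
y - 1*(-123707) = 2234359 - 1*(-123707) = 2234359 + 123707 = 2358066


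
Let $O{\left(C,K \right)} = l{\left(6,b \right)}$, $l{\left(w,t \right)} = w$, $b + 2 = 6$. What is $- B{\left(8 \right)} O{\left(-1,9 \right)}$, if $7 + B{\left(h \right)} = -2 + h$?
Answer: $6$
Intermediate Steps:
$b = 4$ ($b = -2 + 6 = 4$)
$B{\left(h \right)} = -9 + h$ ($B{\left(h \right)} = -7 + \left(-2 + h\right) = -9 + h$)
$O{\left(C,K \right)} = 6$
$- B{\left(8 \right)} O{\left(-1,9 \right)} = - \left(-9 + 8\right) 6 = - \left(-1\right) 6 = \left(-1\right) \left(-6\right) = 6$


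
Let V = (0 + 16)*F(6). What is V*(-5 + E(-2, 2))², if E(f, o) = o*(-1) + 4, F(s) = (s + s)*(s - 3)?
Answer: 5184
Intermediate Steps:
F(s) = 2*s*(-3 + s) (F(s) = (2*s)*(-3 + s) = 2*s*(-3 + s))
E(f, o) = 4 - o (E(f, o) = -o + 4 = 4 - o)
V = 576 (V = (0 + 16)*(2*6*(-3 + 6)) = 16*(2*6*3) = 16*36 = 576)
V*(-5 + E(-2, 2))² = 576*(-5 + (4 - 1*2))² = 576*(-5 + (4 - 2))² = 576*(-5 + 2)² = 576*(-3)² = 576*9 = 5184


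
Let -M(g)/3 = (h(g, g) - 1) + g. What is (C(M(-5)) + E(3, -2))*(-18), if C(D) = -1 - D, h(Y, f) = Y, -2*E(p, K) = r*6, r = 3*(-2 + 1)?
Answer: 450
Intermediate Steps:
r = -3 (r = 3*(-1) = -3)
E(p, K) = 9 (E(p, K) = -(-3)*6/2 = -½*(-18) = 9)
M(g) = 3 - 6*g (M(g) = -3*((g - 1) + g) = -3*((-1 + g) + g) = -3*(-1 + 2*g) = 3 - 6*g)
(C(M(-5)) + E(3, -2))*(-18) = ((-1 - (3 - 6*(-5))) + 9)*(-18) = ((-1 - (3 + 30)) + 9)*(-18) = ((-1 - 1*33) + 9)*(-18) = ((-1 - 33) + 9)*(-18) = (-34 + 9)*(-18) = -25*(-18) = 450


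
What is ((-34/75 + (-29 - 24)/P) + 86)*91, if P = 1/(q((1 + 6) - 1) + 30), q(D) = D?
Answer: -12438244/75 ≈ -1.6584e+5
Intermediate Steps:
P = 1/36 (P = 1/(((1 + 6) - 1) + 30) = 1/((7 - 1) + 30) = 1/(6 + 30) = 1/36 ≈ 0.027778)
((-34/75 + (-29 - 24)/P) + 86)*91 = ((-34/75 + (-29 - 24)/(1/36)) + 86)*91 = ((-34*1/75 - 53*36) + 86)*91 = ((-34/75 - 1908) + 86)*91 = (-143134/75 + 86)*91 = -136684/75*91 = -12438244/75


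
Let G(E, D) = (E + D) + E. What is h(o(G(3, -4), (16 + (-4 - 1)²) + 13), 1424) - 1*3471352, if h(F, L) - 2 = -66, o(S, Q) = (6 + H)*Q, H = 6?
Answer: -3471416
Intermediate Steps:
G(E, D) = D + 2*E (G(E, D) = (D + E) + E = D + 2*E)
o(S, Q) = 12*Q (o(S, Q) = (6 + 6)*Q = 12*Q)
h(F, L) = -64 (h(F, L) = 2 - 66 = -64)
h(o(G(3, -4), (16 + (-4 - 1)²) + 13), 1424) - 1*3471352 = -64 - 1*3471352 = -64 - 3471352 = -3471416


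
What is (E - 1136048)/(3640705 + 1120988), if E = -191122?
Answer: -442390/1587231 ≈ -0.27872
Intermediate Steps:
(E - 1136048)/(3640705 + 1120988) = (-191122 - 1136048)/(3640705 + 1120988) = -1327170/4761693 = -1327170*1/4761693 = -442390/1587231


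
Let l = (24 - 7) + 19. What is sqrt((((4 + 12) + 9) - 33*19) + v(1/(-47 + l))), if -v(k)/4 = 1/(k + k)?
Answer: 2*I*sqrt(145) ≈ 24.083*I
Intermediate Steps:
l = 36 (l = 17 + 19 = 36)
v(k) = -2/k (v(k) = -4/(k + k) = -4*1/(2*k) = -2/k)
sqrt((((4 + 12) + 9) - 33*19) + v(1/(-47 + l))) = sqrt((((4 + 12) + 9) - 33*19) - 2/(1/(-47 + 36))) = sqrt(((16 + 9) - 627) - 2/(1/(-11))) = sqrt((25 - 627) - 2/(-1/11)) = sqrt(-602 - 2*(-11)) = sqrt(-602 + 22) = sqrt(-580) = 2*I*sqrt(145)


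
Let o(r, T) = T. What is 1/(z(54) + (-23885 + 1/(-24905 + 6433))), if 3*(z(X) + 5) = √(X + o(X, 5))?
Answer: -73364590874088/1752680059821954793 - 1023644352*√59/1752680059821954793 ≈ -4.1863e-5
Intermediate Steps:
z(X) = -5 + √(5 + X)/3 (z(X) = -5 + √(X + 5)/3 = -5 + √(5 + X)/3)
1/(z(54) + (-23885 + 1/(-24905 + 6433))) = 1/((-5 + √(5 + 54)/3) + (-23885 + 1/(-24905 + 6433))) = 1/((-5 + √59/3) + (-23885 + 1/(-18472))) = 1/((-5 + √59/3) + (-23885 - 1/18472)) = 1/((-5 + √59/3) - 441203721/18472) = 1/(-441296081/18472 + √59/3)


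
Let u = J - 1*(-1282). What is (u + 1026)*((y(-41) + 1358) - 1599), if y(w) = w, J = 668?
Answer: -839232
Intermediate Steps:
u = 1950 (u = 668 - 1*(-1282) = 668 + 1282 = 1950)
(u + 1026)*((y(-41) + 1358) - 1599) = (1950 + 1026)*((-41 + 1358) - 1599) = 2976*(1317 - 1599) = 2976*(-282) = -839232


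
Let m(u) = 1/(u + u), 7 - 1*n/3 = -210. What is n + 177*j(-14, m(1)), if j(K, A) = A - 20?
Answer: -5601/2 ≈ -2800.5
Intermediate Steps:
n = 651 (n = 21 - 3*(-210) = 21 + 630 = 651)
m(u) = 1/(2*u)
j(K, A) = -20 + A
n + 177*j(-14, m(1)) = 651 + 177*(-20 + (½)/1) = 651 + 177*(-20 + (½)*1) = 651 + 177*(-20 + ½) = 651 + 177*(-39/2) = 651 - 6903/2 = -5601/2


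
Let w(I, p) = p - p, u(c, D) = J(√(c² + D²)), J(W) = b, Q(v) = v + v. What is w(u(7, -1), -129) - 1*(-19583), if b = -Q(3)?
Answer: 19583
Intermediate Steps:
Q(v) = 2*v
b = -6 (b = -2*3 = -1*6 = -6)
J(W) = -6
u(c, D) = -6
w(I, p) = 0
w(u(7, -1), -129) - 1*(-19583) = 0 - 1*(-19583) = 0 + 19583 = 19583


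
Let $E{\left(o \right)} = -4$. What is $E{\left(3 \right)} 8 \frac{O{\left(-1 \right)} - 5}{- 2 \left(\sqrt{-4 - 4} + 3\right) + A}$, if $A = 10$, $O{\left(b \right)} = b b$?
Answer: $\frac{32}{3} + \frac{32 i \sqrt{2}}{3} \approx 10.667 + 15.085 i$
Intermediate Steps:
$O{\left(b \right)} = b^{2}$
$E{\left(3 \right)} 8 \frac{O{\left(-1 \right)} - 5}{- 2 \left(\sqrt{-4 - 4} + 3\right) + A} = \left(-4\right) 8 \frac{\left(-1\right)^{2} - 5}{- 2 \left(\sqrt{-4 - 4} + 3\right) + 10} = - 32 \frac{1 - 5}{- 2 \left(\sqrt{-8} + 3\right) + 10} = - 32 \left(- \frac{4}{- 2 \left(2 i \sqrt{2} + 3\right) + 10}\right) = - 32 \left(- \frac{4}{- 2 \left(3 + 2 i \sqrt{2}\right) + 10}\right) = - 32 \left(- \frac{4}{\left(-6 - 4 i \sqrt{2}\right) + 10}\right) = - 32 \left(- \frac{4}{4 - 4 i \sqrt{2}}\right) = \frac{128}{4 - 4 i \sqrt{2}}$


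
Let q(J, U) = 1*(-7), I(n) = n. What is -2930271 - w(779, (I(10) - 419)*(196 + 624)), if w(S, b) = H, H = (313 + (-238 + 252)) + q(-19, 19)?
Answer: -2930591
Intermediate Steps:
q(J, U) = -7
H = 320 (H = (313 + (-238 + 252)) - 7 = (313 + 14) - 7 = 327 - 7 = 320)
w(S, b) = 320
-2930271 - w(779, (I(10) - 419)*(196 + 624)) = -2930271 - 1*320 = -2930271 - 320 = -2930591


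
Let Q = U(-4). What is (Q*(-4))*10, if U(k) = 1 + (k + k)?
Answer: 280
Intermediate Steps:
U(k) = 1 + 2*k
Q = -7 (Q = 1 + 2*(-4) = 1 - 8 = -7)
(Q*(-4))*10 = -7*(-4)*10 = 28*10 = 280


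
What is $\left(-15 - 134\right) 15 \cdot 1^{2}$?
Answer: $-2235$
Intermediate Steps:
$\left(-15 - 134\right) 15 \cdot 1^{2} = - 149 \cdot 15 \cdot 1 = \left(-149\right) 15 = -2235$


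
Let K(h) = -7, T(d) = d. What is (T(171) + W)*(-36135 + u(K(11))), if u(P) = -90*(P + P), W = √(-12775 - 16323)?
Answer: -5963625 - 34875*I*√29098 ≈ -5.9636e+6 - 5.949e+6*I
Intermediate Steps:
W = I*√29098 (W = √(-29098) = I*√29098 ≈ 170.58*I)
u(P) = -180*P
(T(171) + W)*(-36135 + u(K(11))) = (171 + I*√29098)*(-36135 - 180*(-7)) = (171 + I*√29098)*(-36135 + 1260) = (171 + I*√29098)*(-34875) = -5963625 - 34875*I*√29098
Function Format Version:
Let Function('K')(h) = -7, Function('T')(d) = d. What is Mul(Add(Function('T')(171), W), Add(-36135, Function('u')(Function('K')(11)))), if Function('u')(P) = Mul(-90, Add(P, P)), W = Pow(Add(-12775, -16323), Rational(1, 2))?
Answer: Add(-5963625, Mul(-34875, I, Pow(29098, Rational(1, 2)))) ≈ Add(-5.9636e+6, Mul(-5.9490e+6, I))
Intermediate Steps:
W = Mul(I, Pow(29098, Rational(1, 2))) (W = Pow(-29098, Rational(1, 2)) = Mul(I, Pow(29098, Rational(1, 2))) ≈ Mul(170.58, I))
Function('u')(P) = Mul(-180, P) (Function('u')(P) = Mul(-90, Mul(2, P)) = Mul(-180, P))
Mul(Add(Function('T')(171), W), Add(-36135, Function('u')(Function('K')(11)))) = Mul(Add(171, Mul(I, Pow(29098, Rational(1, 2)))), Add(-36135, Mul(-180, -7))) = Mul(Add(171, Mul(I, Pow(29098, Rational(1, 2)))), Add(-36135, 1260)) = Mul(Add(171, Mul(I, Pow(29098, Rational(1, 2)))), -34875) = Add(-5963625, Mul(-34875, I, Pow(29098, Rational(1, 2))))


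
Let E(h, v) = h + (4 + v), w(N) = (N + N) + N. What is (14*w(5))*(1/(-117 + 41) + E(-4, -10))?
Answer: -79905/38 ≈ -2102.8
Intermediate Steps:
w(N) = 3*N (w(N) = 2*N + N = 3*N)
E(h, v) = 4 + h + v
(14*w(5))*(1/(-117 + 41) + E(-4, -10)) = (14*(3*5))*(1/(-117 + 41) + (4 - 4 - 10)) = (14*15)*(1/(-76) - 10) = 210*(-1/76 - 10) = 210*(-761/76) = -79905/38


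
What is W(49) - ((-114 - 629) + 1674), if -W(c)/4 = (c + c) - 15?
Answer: -1263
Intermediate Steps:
W(c) = 60 - 8*c (W(c) = -4*((c + c) - 15) = -4*(2*c - 15) = -4*(-15 + 2*c) = 60 - 8*c)
W(49) - ((-114 - 629) + 1674) = (60 - 8*49) - ((-114 - 629) + 1674) = (60 - 392) - (-743 + 1674) = -332 - 1*931 = -332 - 931 = -1263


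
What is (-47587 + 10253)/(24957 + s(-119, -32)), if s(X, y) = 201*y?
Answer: -37334/18525 ≈ -2.0153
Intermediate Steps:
(-47587 + 10253)/(24957 + s(-119, -32)) = (-47587 + 10253)/(24957 + 201*(-32)) = -37334/(24957 - 6432) = -37334/18525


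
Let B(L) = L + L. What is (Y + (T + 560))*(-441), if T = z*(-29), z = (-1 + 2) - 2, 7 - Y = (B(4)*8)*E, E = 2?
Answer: -206388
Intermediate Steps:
B(L) = 2*L
Y = -121 (Y = 7 - (2*4)*8*2 = 7 - 8*8*2 = 7 - 64*2 = 7 - 1*128 = 7 - 128 = -121)
z = -1 (z = 1 - 2 = -1)
T = 29 (T = -1*(-29) = 29)
(Y + (T + 560))*(-441) = (-121 + (29 + 560))*(-441) = (-121 + 589)*(-441) = 468*(-441) = -206388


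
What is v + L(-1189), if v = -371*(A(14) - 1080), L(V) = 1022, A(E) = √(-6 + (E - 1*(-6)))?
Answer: 401702 - 371*√14 ≈ 4.0031e+5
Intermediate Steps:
A(E) = √E (A(E) = √(-6 + (E + 6)) = √(-6 + (6 + E)) = √E)
v = 400680 - 371*√14 (v = -371*(√14 - 1080) = -371*(-1080 + √14) = 400680 - 371*√14 ≈ 3.9929e+5)
v + L(-1189) = (400680 - 371*√14) + 1022 = 401702 - 371*√14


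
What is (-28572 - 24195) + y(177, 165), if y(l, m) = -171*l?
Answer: -83034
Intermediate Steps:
(-28572 - 24195) + y(177, 165) = (-28572 - 24195) - 171*177 = -52767 - 30267 = -83034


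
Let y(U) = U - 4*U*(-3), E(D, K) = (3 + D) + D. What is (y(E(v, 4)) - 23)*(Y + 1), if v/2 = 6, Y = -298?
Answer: -97416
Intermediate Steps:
v = 12 (v = 2*6 = 12)
E(D, K) = 3 + 2*D
y(U) = 13*U (y(U) = U + 12*U = 13*U)
(y(E(v, 4)) - 23)*(Y + 1) = (13*(3 + 2*12) - 23)*(-298 + 1) = (13*(3 + 24) - 23)*(-297) = (13*27 - 23)*(-297) = (351 - 23)*(-297) = 328*(-297) = -97416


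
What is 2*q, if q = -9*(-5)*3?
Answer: 270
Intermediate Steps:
q = 135 (q = 45*3 = 135)
2*q = 2*135 = 270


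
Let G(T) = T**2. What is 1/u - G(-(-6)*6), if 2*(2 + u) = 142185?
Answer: -184266574/142181 ≈ -1296.0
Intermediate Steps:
u = 142181/2 (u = -2 + (1/2)*142185 = -2 + 142185/2 = 142181/2 ≈ 71091.)
1/u - G(-(-6)*6) = 1/(142181/2) - (-(-6)*6)**2 = 2/142181 - (-2*(-18))**2 = 2/142181 - 1*36**2 = 2/142181 - 1*1296 = 2/142181 - 1296 = -184266574/142181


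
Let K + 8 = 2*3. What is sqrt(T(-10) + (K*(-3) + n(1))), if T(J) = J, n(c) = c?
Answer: I*sqrt(3) ≈ 1.732*I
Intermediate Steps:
K = -2 (K = -8 + 2*3 = -8 + 6 = -2)
sqrt(T(-10) + (K*(-3) + n(1))) = sqrt(-10 + (-2*(-3) + 1)) = sqrt(-10 + (6 + 1)) = sqrt(-10 + 7) = sqrt(-3) = I*sqrt(3)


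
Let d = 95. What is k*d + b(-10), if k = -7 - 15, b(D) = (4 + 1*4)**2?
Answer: -2026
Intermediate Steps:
b(D) = 64 (b(D) = (4 + 4)**2 = 8**2 = 64)
k = -22
k*d + b(-10) = -22*95 + 64 = -2090 + 64 = -2026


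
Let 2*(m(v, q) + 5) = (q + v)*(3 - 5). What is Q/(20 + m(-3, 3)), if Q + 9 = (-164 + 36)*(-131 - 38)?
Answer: 21623/15 ≈ 1441.5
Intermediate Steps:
m(v, q) = -5 - q - v (m(v, q) = -5 + ((q + v)*(3 - 5))/2 = -5 + ((q + v)*(-2))/2 = -5 + (-2*q - 2*v)/2 = -5 + (-q - v) = -5 - q - v)
Q = 21623 (Q = -9 + (-164 + 36)*(-131 - 38) = -9 - 128*(-169) = -9 + 21632 = 21623)
Q/(20 + m(-3, 3)) = 21623/(20 + (-5 - 1*3 - 1*(-3))) = 21623/(20 + (-5 - 3 + 3)) = 21623/(20 - 5) = 21623/15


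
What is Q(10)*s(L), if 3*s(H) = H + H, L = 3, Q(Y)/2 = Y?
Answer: 40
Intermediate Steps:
Q(Y) = 2*Y
s(H) = 2*H/3 (s(H) = (H + H)/3 = (2*H)/3 = 2*H/3)
Q(10)*s(L) = (2*10)*((⅔)*3) = 20*2 = 40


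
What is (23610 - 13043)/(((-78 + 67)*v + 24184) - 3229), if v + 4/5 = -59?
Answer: 52835/108064 ≈ 0.48892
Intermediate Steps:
v = -299/5 (v = -4/5 - 59 = -299/5 ≈ -59.800)
(23610 - 13043)/(((-78 + 67)*v + 24184) - 3229) = (23610 - 13043)/(((-78 + 67)*(-299/5) + 24184) - 3229) = 10567/((-11*(-299/5) + 24184) - 3229) = 10567/((3289/5 + 24184) - 3229) = 10567/(124209/5 - 3229) = 10567/(108064/5) = 10567*(5/108064) = 52835/108064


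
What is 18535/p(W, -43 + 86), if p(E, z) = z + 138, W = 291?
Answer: 18535/181 ≈ 102.40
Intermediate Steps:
p(E, z) = 138 + z
18535/p(W, -43 + 86) = 18535/(138 + (-43 + 86)) = 18535/(138 + 43) = 18535/181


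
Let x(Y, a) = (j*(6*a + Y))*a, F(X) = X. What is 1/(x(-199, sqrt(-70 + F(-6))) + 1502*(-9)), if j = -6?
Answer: -I/(2388*sqrt(19) + 10782*I) ≈ -4.8005e-5 - 4.6345e-5*I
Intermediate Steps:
x(Y, a) = a*(-36*a - 6*Y) (x(Y, a) = (-6*(6*a + Y))*a = (-6*(Y + 6*a))*a = (-36*a - 6*Y)*a = a*(-36*a - 6*Y))
1/(x(-199, sqrt(-70 + F(-6))) + 1502*(-9)) = 1/(-6*sqrt(-70 - 6)*(-199 + 6*sqrt(-70 - 6)) + 1502*(-9)) = 1/(-6*sqrt(-76)*(-199 + 6*sqrt(-76)) - 13518) = 1/(-6*2*I*sqrt(19)*(-199 + 6*(2*I*sqrt(19))) - 13518) = 1/(-6*2*I*sqrt(19)*(-199 + 12*I*sqrt(19)) - 13518) = 1/(-12*I*sqrt(19)*(-199 + 12*I*sqrt(19)) - 13518) = 1/(-13518 - 12*I*sqrt(19)*(-199 + 12*I*sqrt(19)))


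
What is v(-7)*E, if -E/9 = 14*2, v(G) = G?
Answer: 1764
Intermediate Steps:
E = -252 (E = -126*2 = -9*28 = -252)
v(-7)*E = -7*(-252) = 1764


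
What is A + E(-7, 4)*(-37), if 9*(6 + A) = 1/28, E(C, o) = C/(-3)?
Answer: -23267/252 ≈ -92.329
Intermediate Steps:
E(C, o) = -C/3 (E(C, o) = C*(-⅓) = -C/3)
A = -1511/252 (A = -6 + (⅑)/28 = -6 + (⅑)*(1/28) = -6 + 1/252 = -1511/252 ≈ -5.9960)
A + E(-7, 4)*(-37) = -1511/252 - ⅓*(-7)*(-37) = -1511/252 + (7/3)*(-37) = -1511/252 - 259/3 = -23267/252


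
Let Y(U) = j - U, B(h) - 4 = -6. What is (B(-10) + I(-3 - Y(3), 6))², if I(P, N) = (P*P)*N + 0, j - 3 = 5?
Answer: 145924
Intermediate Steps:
j = 8 (j = 3 + 5 = 8)
B(h) = -2 (B(h) = 4 - 6 = -2)
Y(U) = 8 - U
I(P, N) = N*P² (I(P, N) = P²*N + 0 = N*P² + 0 = N*P²)
(B(-10) + I(-3 - Y(3), 6))² = (-2 + 6*(-3 - (8 - 1*3))²)² = (-2 + 6*(-3 - (8 - 3))²)² = (-2 + 6*(-3 - 1*5)²)² = (-2 + 6*(-3 - 5)²)² = (-2 + 6*(-8)²)² = (-2 + 6*64)² = (-2 + 384)² = 382² = 145924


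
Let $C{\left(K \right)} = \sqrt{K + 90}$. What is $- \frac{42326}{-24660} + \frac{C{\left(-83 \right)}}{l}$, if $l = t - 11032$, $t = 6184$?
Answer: $\frac{21163}{12330} - \frac{\sqrt{7}}{4848} \approx 1.7158$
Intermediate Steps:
$C{\left(K \right)} = \sqrt{90 + K}$
$l = -4848$ ($l = 6184 - 11032 = -4848$)
$- \frac{42326}{-24660} + \frac{C{\left(-83 \right)}}{l} = - \frac{42326}{-24660} + \frac{\sqrt{90 - 83}}{-4848} = \left(-42326\right) \left(- \frac{1}{24660}\right) + \sqrt{7} \left(- \frac{1}{4848}\right) = \frac{21163}{12330} - \frac{\sqrt{7}}{4848}$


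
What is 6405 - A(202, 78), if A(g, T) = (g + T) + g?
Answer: 5923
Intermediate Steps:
A(g, T) = T + 2*g (A(g, T) = (T + g) + g = T + 2*g)
6405 - A(202, 78) = 6405 - (78 + 2*202) = 6405 - (78 + 404) = 6405 - 1*482 = 6405 - 482 = 5923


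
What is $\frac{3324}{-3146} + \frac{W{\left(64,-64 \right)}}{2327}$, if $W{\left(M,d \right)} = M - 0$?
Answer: $- \frac{289754}{281567} \approx -1.0291$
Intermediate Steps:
$W{\left(M,d \right)} = M$ ($W{\left(M,d \right)} = M + 0 = M$)
$\frac{3324}{-3146} + \frac{W{\left(64,-64 \right)}}{2327} = \frac{3324}{-3146} + \frac{64}{2327} = 3324 \left(- \frac{1}{3146}\right) + 64 \cdot \frac{1}{2327} = - \frac{1662}{1573} + \frac{64}{2327} = - \frac{289754}{281567}$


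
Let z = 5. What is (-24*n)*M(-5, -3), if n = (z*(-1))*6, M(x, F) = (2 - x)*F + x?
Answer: -18720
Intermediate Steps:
M(x, F) = x + F*(2 - x) (M(x, F) = F*(2 - x) + x = x + F*(2 - x))
n = -30 (n = (5*(-1))*6 = -5*6 = -30)
(-24*n)*M(-5, -3) = (-24*(-30))*(-5 + 2*(-3) - 1*(-3)*(-5)) = 720*(-5 - 6 - 15) = 720*(-26) = -18720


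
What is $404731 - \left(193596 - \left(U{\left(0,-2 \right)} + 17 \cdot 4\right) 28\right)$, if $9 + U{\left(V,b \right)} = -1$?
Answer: $212759$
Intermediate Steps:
$U{\left(V,b \right)} = -10$ ($U{\left(V,b \right)} = -9 - 1 = -10$)
$404731 - \left(193596 - \left(U{\left(0,-2 \right)} + 17 \cdot 4\right) 28\right) = 404731 - \left(193596 - \left(-10 + 17 \cdot 4\right) 28\right) = 404731 - \left(193596 - \left(-10 + 68\right) 28\right) = 404731 - \left(193596 - 58 \cdot 28\right) = 404731 - \left(193596 - 1624\right) = 404731 - 191972 = 212759$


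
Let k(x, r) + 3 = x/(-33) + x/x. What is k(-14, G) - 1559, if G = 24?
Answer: -51499/33 ≈ -1560.6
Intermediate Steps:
k(x, r) = -2 - x/33 (k(x, r) = -3 + (x/(-33) + x/x) = -3 + (x*(-1/33) + 1) = -3 + (-x/33 + 1) = -3 + (1 - x/33) = -2 - x/33)
k(-14, G) - 1559 = (-2 - 1/33*(-14)) - 1559 = (-2 + 14/33) - 1559 = -52/33 - 1559 = -51499/33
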